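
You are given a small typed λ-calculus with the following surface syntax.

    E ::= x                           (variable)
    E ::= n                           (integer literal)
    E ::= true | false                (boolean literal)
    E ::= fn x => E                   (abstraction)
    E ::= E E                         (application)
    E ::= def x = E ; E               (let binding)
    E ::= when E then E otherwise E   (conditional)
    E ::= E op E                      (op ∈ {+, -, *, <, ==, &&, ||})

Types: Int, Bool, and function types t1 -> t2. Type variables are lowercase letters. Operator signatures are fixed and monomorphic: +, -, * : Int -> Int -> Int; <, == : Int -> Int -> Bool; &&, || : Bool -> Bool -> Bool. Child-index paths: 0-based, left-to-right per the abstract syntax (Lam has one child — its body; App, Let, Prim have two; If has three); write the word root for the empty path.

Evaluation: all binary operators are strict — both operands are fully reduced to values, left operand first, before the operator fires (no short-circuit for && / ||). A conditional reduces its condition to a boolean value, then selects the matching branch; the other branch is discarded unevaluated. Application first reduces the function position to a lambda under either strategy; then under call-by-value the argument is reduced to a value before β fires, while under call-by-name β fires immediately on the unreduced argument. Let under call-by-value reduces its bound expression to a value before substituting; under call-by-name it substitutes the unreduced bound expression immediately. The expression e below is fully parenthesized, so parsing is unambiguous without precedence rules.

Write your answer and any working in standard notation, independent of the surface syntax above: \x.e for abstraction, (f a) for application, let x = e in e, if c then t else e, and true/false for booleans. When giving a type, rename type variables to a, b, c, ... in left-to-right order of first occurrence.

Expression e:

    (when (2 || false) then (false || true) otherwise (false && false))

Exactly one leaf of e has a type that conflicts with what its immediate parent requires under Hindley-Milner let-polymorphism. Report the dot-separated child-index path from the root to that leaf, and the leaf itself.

Working:
  unify Int ~ Bool
  FAIL: mismatch Int ~ Bool

Answer: 0.0 : 2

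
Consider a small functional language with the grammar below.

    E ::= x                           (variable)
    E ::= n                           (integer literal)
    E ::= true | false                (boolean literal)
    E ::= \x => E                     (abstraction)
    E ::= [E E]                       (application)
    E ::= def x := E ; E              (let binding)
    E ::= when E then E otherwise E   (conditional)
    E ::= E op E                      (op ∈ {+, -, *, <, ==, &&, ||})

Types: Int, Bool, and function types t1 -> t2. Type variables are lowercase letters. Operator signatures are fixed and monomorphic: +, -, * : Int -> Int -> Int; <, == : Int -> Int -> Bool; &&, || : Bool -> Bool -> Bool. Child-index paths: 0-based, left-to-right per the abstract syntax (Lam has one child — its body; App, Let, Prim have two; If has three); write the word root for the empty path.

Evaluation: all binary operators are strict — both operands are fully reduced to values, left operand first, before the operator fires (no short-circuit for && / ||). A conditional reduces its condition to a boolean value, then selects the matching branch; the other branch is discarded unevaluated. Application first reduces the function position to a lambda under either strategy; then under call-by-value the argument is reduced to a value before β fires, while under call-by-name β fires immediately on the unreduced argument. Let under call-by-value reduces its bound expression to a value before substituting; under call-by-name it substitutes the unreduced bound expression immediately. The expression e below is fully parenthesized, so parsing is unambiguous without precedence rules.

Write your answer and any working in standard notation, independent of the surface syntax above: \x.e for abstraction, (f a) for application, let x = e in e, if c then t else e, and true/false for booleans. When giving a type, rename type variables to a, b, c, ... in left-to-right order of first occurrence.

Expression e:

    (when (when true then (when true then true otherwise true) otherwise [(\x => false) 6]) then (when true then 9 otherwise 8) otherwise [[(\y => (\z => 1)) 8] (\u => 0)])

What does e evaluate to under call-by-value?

Answer: 9

Trace:
step 0: (if (if true then (if true then true else true) else ((\x.false) 6)) then (if true then 9 else 8) else (((\y.(\z.1)) 8) (\u.0)))
step 1: [if@0] (if (if true then true else true) then (if true then 9 else 8) else (((\y.(\z.1)) 8) (\u.0)))
step 2: [if@0] (if true then (if true then 9 else 8) else (((\y.(\z.1)) 8) (\u.0)))
step 3: [if@root] (if true then 9 else 8)
step 4: [if@root] 9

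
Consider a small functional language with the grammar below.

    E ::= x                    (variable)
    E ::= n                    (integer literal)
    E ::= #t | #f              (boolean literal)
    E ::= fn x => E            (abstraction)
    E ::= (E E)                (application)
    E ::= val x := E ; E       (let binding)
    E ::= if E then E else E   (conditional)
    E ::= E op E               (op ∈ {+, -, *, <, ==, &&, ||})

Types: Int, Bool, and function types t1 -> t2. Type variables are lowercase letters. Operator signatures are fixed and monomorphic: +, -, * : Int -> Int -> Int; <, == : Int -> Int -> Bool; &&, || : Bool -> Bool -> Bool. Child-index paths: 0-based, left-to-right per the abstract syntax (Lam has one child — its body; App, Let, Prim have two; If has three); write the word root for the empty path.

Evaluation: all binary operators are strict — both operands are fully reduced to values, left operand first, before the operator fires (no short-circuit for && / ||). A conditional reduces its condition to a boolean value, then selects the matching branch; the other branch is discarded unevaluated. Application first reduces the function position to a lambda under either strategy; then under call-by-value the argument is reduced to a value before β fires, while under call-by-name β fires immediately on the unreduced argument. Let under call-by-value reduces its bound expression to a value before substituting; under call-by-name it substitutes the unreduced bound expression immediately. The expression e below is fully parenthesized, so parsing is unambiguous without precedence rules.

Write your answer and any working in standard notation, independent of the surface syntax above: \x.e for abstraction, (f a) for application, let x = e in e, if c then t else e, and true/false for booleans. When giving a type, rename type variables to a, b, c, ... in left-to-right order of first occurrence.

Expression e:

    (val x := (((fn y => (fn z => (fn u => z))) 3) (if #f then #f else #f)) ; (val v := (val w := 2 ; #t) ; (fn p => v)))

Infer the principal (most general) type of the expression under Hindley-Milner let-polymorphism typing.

Trace:
z : b
\u._ : c -> b
\z._ : b -> c -> b
\y._ : a -> b -> c -> b
  unify a -> b -> c -> b ~ Int -> d
  unify a ~ Int
  unify b -> c -> b ~ d
_ _ : b -> c -> b
  unify Bool ~ Bool
  unify Bool ~ Bool
  unify b -> c -> b ~ Bool -> e
  unify b ~ Bool
  unify c -> Bool ~ e
_ _ : c -> Bool
let x : forall. c -> Bool
let w : Int
let v : Bool
v : Bool
\p._ : f -> Bool

Answer: a -> Bool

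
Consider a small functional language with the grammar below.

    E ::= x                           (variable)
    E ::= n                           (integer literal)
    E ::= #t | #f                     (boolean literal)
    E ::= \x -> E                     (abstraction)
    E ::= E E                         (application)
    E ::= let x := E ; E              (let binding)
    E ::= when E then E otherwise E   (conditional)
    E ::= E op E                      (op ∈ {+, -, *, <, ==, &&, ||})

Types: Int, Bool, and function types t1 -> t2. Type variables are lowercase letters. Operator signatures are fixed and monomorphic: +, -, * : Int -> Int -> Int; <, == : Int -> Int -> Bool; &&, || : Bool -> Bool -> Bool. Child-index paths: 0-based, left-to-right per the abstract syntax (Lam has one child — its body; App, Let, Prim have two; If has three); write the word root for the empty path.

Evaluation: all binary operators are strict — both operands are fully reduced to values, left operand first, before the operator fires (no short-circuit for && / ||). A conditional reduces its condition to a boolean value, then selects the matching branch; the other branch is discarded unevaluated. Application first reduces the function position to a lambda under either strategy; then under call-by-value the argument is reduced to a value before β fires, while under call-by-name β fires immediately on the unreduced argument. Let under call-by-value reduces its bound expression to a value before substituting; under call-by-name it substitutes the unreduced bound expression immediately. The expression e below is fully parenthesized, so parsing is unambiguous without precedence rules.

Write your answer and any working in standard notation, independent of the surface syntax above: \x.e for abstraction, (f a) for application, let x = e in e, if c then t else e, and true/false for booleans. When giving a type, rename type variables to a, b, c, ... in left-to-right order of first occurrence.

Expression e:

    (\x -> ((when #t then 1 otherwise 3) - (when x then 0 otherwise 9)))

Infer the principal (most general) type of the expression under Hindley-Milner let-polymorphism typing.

Derivation:
  unify Bool ~ Bool
  unify Int ~ Int
  unify Int ~ Int
x : a
  unify a ~ Bool
  unify Int ~ Int
  unify Int ~ Int
\x._ : Bool -> Int

Answer: Bool -> Int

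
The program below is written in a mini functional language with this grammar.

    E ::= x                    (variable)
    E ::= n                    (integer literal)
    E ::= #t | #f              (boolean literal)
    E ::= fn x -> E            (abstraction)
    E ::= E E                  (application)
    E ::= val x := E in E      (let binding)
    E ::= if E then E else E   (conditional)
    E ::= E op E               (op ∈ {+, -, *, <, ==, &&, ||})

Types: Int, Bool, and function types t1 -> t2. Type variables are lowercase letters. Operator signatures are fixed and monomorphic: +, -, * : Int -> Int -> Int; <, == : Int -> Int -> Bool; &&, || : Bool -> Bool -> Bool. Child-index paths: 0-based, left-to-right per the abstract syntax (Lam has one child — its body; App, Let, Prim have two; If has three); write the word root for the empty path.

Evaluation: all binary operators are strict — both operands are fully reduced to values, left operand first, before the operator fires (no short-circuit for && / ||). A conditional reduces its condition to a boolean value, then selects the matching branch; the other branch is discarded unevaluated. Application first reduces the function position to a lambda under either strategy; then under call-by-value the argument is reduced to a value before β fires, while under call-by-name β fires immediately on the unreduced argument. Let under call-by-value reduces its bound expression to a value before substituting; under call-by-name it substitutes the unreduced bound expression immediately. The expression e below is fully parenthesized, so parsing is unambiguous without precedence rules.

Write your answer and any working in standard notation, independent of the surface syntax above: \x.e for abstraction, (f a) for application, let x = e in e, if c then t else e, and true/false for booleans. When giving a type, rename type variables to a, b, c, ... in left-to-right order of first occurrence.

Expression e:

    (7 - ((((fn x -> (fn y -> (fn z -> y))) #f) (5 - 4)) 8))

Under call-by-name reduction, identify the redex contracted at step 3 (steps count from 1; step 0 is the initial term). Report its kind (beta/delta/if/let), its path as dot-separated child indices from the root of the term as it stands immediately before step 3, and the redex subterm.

Answer: beta at 1 : ((\z.(5 - 4)) 8)

Derivation:
step 0: (7 - ((((\x.(\y.(\z.y))) false) (5 - 4)) 8))
step 1: [beta@1.0.0] (7 - (((\y.(\z.y)) (5 - 4)) 8))
step 2: [beta@1.0] (7 - ((\z.(5 - 4)) 8))
step 3: [beta@1] (7 - (5 - 4))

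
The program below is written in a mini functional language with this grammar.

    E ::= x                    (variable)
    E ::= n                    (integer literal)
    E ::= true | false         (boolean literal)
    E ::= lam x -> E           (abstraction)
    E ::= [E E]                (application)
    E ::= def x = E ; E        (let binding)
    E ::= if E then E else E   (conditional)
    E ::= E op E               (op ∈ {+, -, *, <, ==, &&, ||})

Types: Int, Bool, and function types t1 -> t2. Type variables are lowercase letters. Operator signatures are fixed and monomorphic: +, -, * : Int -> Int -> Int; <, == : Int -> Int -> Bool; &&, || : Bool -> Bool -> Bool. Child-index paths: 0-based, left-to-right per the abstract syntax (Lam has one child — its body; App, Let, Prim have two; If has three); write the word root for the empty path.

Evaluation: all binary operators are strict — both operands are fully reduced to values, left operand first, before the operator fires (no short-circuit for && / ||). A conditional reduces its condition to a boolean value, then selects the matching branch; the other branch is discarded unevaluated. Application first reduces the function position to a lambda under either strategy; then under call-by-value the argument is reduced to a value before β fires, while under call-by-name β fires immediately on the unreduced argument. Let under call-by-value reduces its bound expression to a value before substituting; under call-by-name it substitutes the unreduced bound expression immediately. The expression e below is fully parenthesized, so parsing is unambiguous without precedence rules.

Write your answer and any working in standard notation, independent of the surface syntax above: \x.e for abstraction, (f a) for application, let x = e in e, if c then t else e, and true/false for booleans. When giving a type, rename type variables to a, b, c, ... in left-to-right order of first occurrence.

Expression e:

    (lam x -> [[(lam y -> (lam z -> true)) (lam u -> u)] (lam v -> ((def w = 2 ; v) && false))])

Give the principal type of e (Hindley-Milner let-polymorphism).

Working:
\z._ : c -> Bool
\y._ : b -> c -> Bool
u : d
\u._ : d -> d
  unify b -> c -> Bool ~ (d -> d) -> e
  unify b ~ d -> d
  unify c -> Bool ~ e
_ _ : c -> Bool
let w : Int
v : f
  unify f ~ Bool
  unify Bool ~ Bool
\v._ : Bool -> Bool
  unify c -> Bool ~ (Bool -> Bool) -> g
  unify c ~ Bool -> Bool
  unify Bool ~ g
_ _ : Bool
\x._ : a -> Bool

Answer: a -> Bool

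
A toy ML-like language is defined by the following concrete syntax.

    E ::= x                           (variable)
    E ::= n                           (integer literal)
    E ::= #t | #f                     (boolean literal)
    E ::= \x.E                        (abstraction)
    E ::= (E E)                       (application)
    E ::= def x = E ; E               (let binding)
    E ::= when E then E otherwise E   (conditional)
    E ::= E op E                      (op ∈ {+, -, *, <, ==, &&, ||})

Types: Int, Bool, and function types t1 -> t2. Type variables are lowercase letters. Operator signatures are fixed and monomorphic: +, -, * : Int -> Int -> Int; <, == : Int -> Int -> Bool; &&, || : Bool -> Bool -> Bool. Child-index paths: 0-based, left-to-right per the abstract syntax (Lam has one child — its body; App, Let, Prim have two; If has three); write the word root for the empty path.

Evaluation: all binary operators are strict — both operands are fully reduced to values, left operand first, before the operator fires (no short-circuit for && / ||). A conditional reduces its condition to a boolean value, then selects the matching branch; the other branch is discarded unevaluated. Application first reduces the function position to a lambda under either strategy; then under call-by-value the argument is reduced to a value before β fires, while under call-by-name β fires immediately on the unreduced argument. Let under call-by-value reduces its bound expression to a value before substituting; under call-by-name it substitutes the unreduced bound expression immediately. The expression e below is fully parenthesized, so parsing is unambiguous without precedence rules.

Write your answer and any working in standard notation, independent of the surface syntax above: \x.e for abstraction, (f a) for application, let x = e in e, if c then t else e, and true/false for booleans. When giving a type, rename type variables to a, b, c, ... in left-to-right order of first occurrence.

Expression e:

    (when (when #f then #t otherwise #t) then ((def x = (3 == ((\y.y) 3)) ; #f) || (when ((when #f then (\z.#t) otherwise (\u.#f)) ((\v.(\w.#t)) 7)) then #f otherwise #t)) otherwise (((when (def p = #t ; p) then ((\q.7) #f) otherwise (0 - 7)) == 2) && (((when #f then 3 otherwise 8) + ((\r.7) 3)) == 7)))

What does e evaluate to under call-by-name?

Answer: true

Trace:
step 0: (if (if false then true else true) then ((let x = (3 == ((\y.y) 3)) in false) || (if ((if false then (\z.true) else (\u.false)) ((\v.(\w.true)) 7)) then false else true)) else (((if (let p = true in p) then ((\q.7) false) else (0 - 7)) == 2) && (((if false then 3 else 8) + ((\r.7) 3)) == 7)))
step 1: [if@0] (if true then ((let x = (3 == ((\y.y) 3)) in false) || (if ((if false then (\z.true) else (\u.false)) ((\v.(\w.true)) 7)) then false else true)) else (((if (let p = true in p) then ((\q.7) false) else (0 - 7)) == 2) && (((if false then 3 else 8) + ((\r.7) 3)) == 7)))
step 2: [if@root] ((let x = (3 == ((\y.y) 3)) in false) || (if ((if false then (\z.true) else (\u.false)) ((\v.(\w.true)) 7)) then false else true))
step 3: [let@0] (false || (if ((if false then (\z.true) else (\u.false)) ((\v.(\w.true)) 7)) then false else true))
step 4: [if@1.0.0] (false || (if ((\u.false) ((\v.(\w.true)) 7)) then false else true))
step 5: [beta@1.0] (false || (if false then false else true))
step 6: [if@1] (false || true)
step 7: [delta@root] true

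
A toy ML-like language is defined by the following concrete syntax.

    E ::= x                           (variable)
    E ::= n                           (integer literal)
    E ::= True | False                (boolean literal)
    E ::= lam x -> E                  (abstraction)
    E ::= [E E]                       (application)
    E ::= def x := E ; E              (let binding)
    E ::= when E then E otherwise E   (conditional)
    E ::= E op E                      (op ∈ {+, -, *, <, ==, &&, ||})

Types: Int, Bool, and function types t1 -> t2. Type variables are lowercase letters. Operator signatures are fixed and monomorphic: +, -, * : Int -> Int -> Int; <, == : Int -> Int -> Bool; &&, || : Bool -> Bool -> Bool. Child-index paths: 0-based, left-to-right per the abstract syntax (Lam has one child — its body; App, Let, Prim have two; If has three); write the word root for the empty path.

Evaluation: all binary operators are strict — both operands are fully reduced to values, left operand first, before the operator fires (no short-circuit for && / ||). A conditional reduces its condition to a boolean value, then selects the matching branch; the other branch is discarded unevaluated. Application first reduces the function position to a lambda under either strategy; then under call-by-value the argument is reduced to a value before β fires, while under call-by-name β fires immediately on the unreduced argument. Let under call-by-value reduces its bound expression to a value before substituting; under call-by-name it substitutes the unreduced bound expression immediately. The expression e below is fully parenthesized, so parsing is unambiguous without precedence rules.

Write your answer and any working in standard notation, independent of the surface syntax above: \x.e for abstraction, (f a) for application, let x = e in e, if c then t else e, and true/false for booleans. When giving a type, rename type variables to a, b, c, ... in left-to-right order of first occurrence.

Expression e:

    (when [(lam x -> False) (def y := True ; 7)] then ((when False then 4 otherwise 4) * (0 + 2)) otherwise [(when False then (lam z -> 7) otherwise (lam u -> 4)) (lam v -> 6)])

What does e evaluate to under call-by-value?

Answer: 4

Trace:
step 0: (if ((\x.false) (let y = true in 7)) then ((if false then 4 else 4) * (0 + 2)) else ((if false then (\z.7) else (\u.4)) (\v.6)))
step 1: [let@0.1] (if ((\x.false) 7) then ((if false then 4 else 4) * (0 + 2)) else ((if false then (\z.7) else (\u.4)) (\v.6)))
step 2: [beta@0] (if false then ((if false then 4 else 4) * (0 + 2)) else ((if false then (\z.7) else (\u.4)) (\v.6)))
step 3: [if@root] ((if false then (\z.7) else (\u.4)) (\v.6))
step 4: [if@0] ((\u.4) (\v.6))
step 5: [beta@root] 4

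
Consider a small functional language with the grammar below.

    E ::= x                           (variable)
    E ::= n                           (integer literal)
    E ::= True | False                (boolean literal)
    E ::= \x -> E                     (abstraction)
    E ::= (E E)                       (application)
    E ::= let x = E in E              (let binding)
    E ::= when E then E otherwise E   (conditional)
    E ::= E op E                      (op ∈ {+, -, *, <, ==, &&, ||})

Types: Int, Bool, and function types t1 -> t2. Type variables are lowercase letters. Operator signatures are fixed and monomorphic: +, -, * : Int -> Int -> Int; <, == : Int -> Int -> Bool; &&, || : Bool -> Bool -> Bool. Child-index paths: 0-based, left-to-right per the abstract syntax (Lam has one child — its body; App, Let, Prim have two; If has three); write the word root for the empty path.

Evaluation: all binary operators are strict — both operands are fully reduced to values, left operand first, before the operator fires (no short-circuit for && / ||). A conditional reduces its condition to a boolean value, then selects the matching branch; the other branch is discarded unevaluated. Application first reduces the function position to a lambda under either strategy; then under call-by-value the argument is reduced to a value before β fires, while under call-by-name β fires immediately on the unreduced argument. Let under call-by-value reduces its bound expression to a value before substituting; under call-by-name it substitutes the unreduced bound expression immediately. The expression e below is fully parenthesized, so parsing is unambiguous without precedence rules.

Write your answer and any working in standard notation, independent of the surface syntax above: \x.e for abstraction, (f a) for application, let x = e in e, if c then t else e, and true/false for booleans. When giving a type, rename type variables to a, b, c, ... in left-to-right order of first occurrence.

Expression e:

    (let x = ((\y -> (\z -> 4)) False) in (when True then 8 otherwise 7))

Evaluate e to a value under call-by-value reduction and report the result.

Working:
step 0: (let x = ((\y.(\z.4)) false) in (if true then 8 else 7))
step 1: [beta@0] (let x = (\z.4) in (if true then 8 else 7))
step 2: [let@root] (if true then 8 else 7)
step 3: [if@root] 8

Answer: 8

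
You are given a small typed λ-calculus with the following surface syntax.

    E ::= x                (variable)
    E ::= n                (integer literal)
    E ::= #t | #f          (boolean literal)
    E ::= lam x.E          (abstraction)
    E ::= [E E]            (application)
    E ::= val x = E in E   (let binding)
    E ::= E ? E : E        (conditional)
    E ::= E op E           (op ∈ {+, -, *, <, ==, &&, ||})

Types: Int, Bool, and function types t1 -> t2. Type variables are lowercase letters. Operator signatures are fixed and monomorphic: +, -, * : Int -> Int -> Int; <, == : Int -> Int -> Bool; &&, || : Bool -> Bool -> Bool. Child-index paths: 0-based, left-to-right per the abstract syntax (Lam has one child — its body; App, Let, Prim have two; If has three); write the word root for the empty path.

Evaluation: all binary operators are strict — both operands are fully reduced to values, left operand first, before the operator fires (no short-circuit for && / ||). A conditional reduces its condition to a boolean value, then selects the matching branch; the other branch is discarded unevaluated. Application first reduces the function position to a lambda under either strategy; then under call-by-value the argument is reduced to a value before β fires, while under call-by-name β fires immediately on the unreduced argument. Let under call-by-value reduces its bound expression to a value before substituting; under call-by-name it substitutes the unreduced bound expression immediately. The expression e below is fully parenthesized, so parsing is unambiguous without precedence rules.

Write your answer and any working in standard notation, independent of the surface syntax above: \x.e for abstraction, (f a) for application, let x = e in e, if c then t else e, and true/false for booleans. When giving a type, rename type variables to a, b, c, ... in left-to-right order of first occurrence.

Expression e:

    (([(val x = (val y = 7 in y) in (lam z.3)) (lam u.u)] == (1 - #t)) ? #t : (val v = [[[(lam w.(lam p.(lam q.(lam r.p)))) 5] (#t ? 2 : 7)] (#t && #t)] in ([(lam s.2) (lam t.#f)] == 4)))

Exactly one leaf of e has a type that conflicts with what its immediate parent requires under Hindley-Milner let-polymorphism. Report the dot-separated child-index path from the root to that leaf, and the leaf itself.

Answer: 0.1.1 : true

Derivation:
let y : Int
y : Int
let x : Int
\z._ : a -> Int
u : b
\u._ : b -> b
  unify a -> Int ~ (b -> b) -> c
  unify a ~ b -> b
  unify Int ~ c
_ _ : Int
  unify Int ~ Int
  unify Int ~ Int
  unify Bool ~ Int
  FAIL: mismatch Bool ~ Int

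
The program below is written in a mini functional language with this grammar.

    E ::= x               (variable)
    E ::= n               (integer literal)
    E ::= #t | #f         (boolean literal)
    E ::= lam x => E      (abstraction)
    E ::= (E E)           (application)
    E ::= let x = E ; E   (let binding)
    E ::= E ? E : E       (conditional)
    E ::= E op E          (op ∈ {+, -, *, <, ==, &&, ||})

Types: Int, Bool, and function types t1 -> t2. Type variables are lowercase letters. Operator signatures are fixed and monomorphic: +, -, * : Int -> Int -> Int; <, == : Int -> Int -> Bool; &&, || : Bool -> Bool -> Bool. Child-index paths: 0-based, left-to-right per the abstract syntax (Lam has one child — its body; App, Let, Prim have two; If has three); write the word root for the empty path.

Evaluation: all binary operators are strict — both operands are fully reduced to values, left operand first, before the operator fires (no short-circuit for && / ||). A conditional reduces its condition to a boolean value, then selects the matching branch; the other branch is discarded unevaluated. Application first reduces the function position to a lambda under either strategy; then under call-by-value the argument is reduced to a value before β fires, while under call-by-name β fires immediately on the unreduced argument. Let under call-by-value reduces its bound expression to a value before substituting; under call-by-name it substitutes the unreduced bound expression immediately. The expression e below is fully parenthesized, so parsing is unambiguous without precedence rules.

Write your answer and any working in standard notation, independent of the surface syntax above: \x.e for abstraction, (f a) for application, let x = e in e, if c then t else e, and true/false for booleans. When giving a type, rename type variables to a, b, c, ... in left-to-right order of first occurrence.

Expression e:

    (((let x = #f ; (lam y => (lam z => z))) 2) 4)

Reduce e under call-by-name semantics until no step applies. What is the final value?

Answer: 4

Trace:
step 0: (((let x = false in (\y.(\z.z))) 2) 4)
step 1: [let@0.0] (((\y.(\z.z)) 2) 4)
step 2: [beta@0] ((\z.z) 4)
step 3: [beta@root] 4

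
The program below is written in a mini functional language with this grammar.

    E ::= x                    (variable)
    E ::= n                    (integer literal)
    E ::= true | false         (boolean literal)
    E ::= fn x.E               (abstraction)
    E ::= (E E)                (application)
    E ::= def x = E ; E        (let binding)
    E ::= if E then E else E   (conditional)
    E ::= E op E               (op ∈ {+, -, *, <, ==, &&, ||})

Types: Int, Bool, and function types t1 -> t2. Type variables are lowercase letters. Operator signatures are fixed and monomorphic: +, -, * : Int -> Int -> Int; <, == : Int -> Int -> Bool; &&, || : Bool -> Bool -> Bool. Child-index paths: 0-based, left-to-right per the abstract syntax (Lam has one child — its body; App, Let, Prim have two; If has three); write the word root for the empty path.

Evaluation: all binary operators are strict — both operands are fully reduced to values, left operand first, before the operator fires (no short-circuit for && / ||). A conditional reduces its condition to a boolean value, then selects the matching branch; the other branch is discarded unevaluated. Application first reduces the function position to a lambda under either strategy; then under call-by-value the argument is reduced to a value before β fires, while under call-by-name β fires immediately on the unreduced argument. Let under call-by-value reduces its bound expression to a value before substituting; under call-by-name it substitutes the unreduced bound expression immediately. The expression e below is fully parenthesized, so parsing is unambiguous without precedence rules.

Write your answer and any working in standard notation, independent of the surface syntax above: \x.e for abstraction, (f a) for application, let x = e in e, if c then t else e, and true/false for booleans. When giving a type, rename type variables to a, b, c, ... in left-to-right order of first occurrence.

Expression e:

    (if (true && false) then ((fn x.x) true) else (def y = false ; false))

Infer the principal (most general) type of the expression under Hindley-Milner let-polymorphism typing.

Answer: Bool

Working:
  unify Bool ~ Bool
  unify Bool ~ Bool
  unify Bool ~ Bool
x : a
\x._ : a -> a
  unify a -> a ~ Bool -> b
  unify a ~ Bool
  unify Bool ~ b
_ _ : Bool
let y : Bool
  unify Bool ~ Bool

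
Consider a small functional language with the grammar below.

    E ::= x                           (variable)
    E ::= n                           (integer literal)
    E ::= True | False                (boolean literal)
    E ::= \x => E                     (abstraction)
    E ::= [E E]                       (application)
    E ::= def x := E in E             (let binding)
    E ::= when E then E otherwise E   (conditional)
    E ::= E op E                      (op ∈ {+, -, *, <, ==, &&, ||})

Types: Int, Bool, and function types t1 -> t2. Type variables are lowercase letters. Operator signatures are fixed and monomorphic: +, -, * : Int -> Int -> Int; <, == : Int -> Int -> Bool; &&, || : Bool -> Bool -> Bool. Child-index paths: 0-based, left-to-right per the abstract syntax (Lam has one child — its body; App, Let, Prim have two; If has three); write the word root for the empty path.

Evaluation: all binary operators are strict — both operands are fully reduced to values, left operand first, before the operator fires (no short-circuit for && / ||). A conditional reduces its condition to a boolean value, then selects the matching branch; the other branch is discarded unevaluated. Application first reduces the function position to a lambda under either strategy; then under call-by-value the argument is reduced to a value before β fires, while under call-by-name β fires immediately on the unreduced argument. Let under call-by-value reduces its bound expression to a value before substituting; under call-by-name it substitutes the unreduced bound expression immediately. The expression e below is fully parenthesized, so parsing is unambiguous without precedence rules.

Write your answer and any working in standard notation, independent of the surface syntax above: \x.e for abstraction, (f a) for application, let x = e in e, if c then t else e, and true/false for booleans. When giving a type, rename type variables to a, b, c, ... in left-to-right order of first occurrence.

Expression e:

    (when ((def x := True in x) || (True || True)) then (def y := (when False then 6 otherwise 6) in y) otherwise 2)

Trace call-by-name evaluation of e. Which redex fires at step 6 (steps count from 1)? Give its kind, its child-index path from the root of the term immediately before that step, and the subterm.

Working:
step 0: (if ((let x = true in x) || (true || true)) then (let y = (if false then 6 else 6) in y) else 2)
step 1: [let@0.0] (if (true || (true || true)) then (let y = (if false then 6 else 6) in y) else 2)
step 2: [delta@0.1] (if (true || true) then (let y = (if false then 6 else 6) in y) else 2)
step 3: [delta@0] (if true then (let y = (if false then 6 else 6) in y) else 2)
step 4: [if@root] (let y = (if false then 6 else 6) in y)
step 5: [let@root] (if false then 6 else 6)
step 6: [if@root] 6

Answer: if at root : (if false then 6 else 6)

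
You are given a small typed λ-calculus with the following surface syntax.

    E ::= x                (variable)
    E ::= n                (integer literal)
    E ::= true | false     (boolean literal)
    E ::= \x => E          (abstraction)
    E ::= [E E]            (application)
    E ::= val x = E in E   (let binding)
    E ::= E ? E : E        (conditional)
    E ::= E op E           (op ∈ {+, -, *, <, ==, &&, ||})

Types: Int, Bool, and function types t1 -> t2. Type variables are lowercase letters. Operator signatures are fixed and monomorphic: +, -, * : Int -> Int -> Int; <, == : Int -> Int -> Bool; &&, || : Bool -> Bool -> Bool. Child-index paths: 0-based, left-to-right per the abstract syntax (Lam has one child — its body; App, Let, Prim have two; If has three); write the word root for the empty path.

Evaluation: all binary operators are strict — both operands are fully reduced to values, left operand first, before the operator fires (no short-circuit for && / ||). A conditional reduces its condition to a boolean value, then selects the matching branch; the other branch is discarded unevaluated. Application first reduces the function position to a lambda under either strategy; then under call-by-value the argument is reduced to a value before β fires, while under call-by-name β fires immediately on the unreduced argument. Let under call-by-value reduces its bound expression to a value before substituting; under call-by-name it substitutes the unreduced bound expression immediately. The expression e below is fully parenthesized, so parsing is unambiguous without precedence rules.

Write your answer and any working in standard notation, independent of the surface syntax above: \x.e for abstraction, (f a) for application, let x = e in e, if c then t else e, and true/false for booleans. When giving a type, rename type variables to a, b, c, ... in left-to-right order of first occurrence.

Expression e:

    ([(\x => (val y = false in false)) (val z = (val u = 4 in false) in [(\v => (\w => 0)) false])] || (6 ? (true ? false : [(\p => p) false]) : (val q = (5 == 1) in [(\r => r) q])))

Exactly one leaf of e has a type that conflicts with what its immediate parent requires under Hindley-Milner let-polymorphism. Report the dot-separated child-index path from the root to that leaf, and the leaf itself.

Answer: 1.0 : 6

Trace:
let y : Bool
\x._ : a -> Bool
let u : Int
let z : Bool
\w._ : c -> Int
\v._ : b -> c -> Int
  unify b -> c -> Int ~ Bool -> d
  unify b ~ Bool
  unify c -> Int ~ d
_ _ : c -> Int
  unify a -> Bool ~ (c -> Int) -> e
  unify a ~ c -> Int
  unify Bool ~ e
_ _ : Bool
  unify Bool ~ Bool
  unify Int ~ Bool
  FAIL: mismatch Int ~ Bool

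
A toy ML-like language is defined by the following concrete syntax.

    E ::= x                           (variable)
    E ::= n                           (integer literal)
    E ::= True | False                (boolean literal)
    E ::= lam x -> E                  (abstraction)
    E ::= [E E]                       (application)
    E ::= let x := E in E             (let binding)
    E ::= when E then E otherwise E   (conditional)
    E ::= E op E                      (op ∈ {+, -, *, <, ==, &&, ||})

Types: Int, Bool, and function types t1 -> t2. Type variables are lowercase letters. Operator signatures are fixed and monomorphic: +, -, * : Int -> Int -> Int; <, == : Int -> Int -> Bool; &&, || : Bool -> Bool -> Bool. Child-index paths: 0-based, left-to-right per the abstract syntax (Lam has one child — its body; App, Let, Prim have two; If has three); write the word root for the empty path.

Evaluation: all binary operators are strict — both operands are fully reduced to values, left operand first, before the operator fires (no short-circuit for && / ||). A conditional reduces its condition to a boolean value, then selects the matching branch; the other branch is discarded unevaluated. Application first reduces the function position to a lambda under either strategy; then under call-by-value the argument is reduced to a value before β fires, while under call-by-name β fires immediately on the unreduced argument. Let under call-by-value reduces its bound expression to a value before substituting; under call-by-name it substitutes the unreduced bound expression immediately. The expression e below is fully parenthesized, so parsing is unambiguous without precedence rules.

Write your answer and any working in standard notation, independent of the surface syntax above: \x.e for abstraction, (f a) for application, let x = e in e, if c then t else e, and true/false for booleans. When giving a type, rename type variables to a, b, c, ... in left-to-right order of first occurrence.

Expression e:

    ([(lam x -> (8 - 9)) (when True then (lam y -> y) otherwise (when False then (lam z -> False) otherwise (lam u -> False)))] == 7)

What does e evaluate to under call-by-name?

Answer: false

Trace:
step 0: (((\x.(8 - 9)) (if true then (\y.y) else (if false then (\z.false) else (\u.false)))) == 7)
step 1: [beta@0] ((8 - 9) == 7)
step 2: [delta@0] (-1 == 7)
step 3: [delta@root] false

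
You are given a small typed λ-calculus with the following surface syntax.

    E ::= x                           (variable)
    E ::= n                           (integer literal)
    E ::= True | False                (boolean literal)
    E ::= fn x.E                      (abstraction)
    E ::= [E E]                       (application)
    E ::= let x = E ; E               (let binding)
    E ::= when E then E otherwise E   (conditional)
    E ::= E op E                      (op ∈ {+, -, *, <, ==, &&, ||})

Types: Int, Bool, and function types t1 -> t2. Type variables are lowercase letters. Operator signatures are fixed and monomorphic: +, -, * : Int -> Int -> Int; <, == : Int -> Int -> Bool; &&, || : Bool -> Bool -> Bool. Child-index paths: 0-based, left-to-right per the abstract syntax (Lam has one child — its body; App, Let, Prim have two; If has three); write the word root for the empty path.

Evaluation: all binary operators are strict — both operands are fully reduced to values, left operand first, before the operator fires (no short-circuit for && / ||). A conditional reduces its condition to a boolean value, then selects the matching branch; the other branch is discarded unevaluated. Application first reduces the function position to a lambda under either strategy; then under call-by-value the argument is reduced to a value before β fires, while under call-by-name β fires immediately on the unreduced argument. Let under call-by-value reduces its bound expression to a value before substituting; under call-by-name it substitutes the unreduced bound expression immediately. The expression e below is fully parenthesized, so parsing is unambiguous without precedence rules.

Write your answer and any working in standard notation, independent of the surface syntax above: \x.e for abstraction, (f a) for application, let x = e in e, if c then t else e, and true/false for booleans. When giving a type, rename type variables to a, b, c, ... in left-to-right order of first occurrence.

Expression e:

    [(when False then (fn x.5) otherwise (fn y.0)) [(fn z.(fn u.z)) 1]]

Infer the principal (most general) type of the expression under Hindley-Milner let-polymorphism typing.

Answer: Int

Working:
  unify Bool ~ Bool
\x._ : a -> Int
\y._ : b -> Int
  unify a -> Int ~ b -> Int
  unify a ~ b
  unify Int ~ Int
z : c
\u._ : d -> c
\z._ : c -> d -> c
  unify c -> d -> c ~ Int -> e
  unify c ~ Int
  unify d -> Int ~ e
_ _ : d -> Int
  unify b -> Int ~ (d -> Int) -> f
  unify b ~ d -> Int
  unify Int ~ f
_ _ : Int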